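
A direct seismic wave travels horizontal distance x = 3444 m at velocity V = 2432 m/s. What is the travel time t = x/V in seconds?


t = x / V
= 3444 / 2432
= 1.4161 s

1.4161


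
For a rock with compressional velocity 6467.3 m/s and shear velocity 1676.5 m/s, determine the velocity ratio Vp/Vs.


Vp/Vs = 6467.3 / 1676.5
= 3.8576

3.8576


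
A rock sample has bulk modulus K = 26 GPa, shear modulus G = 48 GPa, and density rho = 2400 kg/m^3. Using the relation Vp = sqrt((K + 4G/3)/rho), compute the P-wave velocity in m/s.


First compute the effective modulus:
K + 4G/3 = 26e9 + 4*48e9/3 = 90000000000.0 Pa
Then divide by density:
90000000000.0 / 2400 = 37500000.0 Pa/(kg/m^3)
Take the square root:
Vp = sqrt(37500000.0) = 6123.72 m/s

6123.72


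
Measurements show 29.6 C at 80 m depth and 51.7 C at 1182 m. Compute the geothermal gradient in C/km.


dT = 51.7 - 29.6 = 22.1 C
dz = 1182 - 80 = 1102 m
gradient = dT/dz * 1000 = 22.1/1102 * 1000 = 20.0544 C/km

20.0544


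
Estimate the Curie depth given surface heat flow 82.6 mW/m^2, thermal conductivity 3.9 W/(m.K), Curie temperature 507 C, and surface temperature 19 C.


T_Curie - T_surf = 507 - 19 = 488 C
Convert q to W/m^2: 82.6 mW/m^2 = 0.0826 W/m^2
d = 488 * 3.9 / 0.0826 = 23041.16 m

23041.16


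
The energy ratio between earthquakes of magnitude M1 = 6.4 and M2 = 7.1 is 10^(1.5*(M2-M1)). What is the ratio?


M2 - M1 = 7.1 - 6.4 = 0.7
1.5 * 0.7 = 1.05
ratio = 10^1.05 = 11.22

11.22


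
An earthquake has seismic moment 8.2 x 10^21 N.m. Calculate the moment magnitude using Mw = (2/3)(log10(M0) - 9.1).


log10(M0) = log10(8.2 x 10^21) = 21.9138
Mw = 2/3 * (21.9138 - 9.1)
= 2/3 * 12.8138
= 8.54

8.54


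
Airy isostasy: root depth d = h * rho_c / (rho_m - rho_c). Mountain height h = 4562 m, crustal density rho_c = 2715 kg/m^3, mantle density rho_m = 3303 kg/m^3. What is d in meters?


rho_m - rho_c = 3303 - 2715 = 588
d = 4562 * 2715 / 588
= 12385830 / 588
= 21064.34 m

21064.34


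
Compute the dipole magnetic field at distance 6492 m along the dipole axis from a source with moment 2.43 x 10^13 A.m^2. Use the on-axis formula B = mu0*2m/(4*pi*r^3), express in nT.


m = 2.43 x 10^13 = 24300000000000 A.m^2
2m = 48600000000000 A.m^2
r^3 = 6492^3 = 273612247488
B = (4pi*10^-7) * 48600000000000 / (4*pi * 273612247488) * 1e9
= 61072561.185786 / 3438312906561.97 * 1e9
= 17762.3628 nT

17762.3628


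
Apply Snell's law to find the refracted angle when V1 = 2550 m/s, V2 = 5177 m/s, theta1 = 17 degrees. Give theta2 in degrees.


sin(theta1) = sin(17 deg) = 0.292372
sin(theta2) = V2/V1 * sin(theta1) = 5177/2550 * 0.292372 = 0.593572
theta2 = arcsin(0.593572) = 36.4109 degrees

36.4109


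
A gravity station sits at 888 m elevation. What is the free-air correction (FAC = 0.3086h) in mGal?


FAC = 0.3086 * h
= 0.3086 * 888
= 274.0368 mGal

274.0368


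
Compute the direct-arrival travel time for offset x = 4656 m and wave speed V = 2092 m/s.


t = x / V
= 4656 / 2092
= 2.2256 s

2.2256


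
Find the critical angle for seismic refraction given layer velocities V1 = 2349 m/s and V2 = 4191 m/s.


V1/V2 = 2349/4191 = 0.560487
theta_c = arcsin(0.560487) = 34.0895 degrees

34.0895


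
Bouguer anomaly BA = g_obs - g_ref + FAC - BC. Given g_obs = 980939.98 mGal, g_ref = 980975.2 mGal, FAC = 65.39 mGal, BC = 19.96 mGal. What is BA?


BA = g_obs - g_ref + FAC - BC
= 980939.98 - 980975.2 + 65.39 - 19.96
= 10.21 mGal

10.21


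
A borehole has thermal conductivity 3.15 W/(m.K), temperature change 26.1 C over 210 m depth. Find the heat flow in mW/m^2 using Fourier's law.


q = k * dT / dz * 1000
= 3.15 * 26.1 / 210 * 1000
= 0.3915 * 1000
= 391.5 mW/m^2

391.5


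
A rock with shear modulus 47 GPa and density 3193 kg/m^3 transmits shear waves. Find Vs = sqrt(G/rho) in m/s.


Convert G to Pa: G = 47e9 Pa
Compute G/rho = 47e9 / 3193 = 14719699.3423
Vs = sqrt(14719699.3423) = 3836.63 m/s

3836.63


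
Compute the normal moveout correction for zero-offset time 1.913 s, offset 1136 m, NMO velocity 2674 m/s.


x/Vnmo = 1136/2674 = 0.424832
(x/Vnmo)^2 = 0.180482
t0^2 = 3.659569
sqrt(3.659569 + 0.180482) = 1.959605
dt = 1.959605 - 1.913 = 0.046605

0.046605


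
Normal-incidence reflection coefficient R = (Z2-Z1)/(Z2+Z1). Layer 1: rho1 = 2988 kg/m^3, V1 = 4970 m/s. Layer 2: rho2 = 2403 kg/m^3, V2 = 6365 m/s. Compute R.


Z1 = 2988 * 4970 = 14850360
Z2 = 2403 * 6365 = 15295095
R = (15295095 - 14850360) / (15295095 + 14850360) = 444735 / 30145455 = 0.0148

0.0148


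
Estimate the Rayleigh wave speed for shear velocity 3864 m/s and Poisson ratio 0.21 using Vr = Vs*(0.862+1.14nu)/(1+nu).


Numerator factor = 0.862 + 1.14*0.21 = 1.1014
Denominator = 1 + 0.21 = 1.21
Vr = 3864 * 1.1014 / 1.21 = 3517.2 m/s

3517.2


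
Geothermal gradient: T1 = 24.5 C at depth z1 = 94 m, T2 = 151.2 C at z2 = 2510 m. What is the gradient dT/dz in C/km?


dT = 151.2 - 24.5 = 126.7 C
dz = 2510 - 94 = 2416 m
gradient = dT/dz * 1000 = 126.7/2416 * 1000 = 52.4421 C/km

52.4421


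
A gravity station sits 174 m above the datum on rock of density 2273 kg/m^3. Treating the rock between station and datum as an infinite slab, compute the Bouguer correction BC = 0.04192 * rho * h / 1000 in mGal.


BC = 0.04192 * rho * h / 1000
= 0.04192 * 2273 * 174 / 1000
= 16.5794 mGal

16.5794


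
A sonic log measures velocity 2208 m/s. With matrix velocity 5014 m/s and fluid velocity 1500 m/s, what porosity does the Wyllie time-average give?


1/V - 1/Vm = 1/2208 - 1/5014 = 0.00025346
1/Vf - 1/Vm = 1/1500 - 1/5014 = 0.00046723
phi = 0.00025346 / 0.00046723 = 0.5425

0.5425


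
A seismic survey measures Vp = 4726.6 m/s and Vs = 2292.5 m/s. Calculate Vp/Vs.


Vp/Vs = 4726.6 / 2292.5
= 2.0618

2.0618


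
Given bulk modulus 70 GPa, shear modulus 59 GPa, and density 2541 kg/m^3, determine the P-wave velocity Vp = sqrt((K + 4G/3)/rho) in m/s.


First compute the effective modulus:
K + 4G/3 = 70e9 + 4*59e9/3 = 148666666666.67 Pa
Then divide by density:
148666666666.67 / 2541 = 58507149.4162 Pa/(kg/m^3)
Take the square root:
Vp = sqrt(58507149.4162) = 7649.0 m/s

7649.0


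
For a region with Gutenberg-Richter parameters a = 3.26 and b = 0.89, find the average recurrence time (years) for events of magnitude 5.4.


log10(N) = 3.26 - 0.89*5.4 = -1.546
N = 10^-1.546 = 0.028445
T = 1/N = 1/0.028445 = 35.156 years

35.156


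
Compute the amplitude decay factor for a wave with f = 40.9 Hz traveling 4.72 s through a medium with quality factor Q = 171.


pi*f*t/Q = pi*40.9*4.72/171 = 3.546656
A/A0 = exp(-3.546656) = 0.028821

0.028821


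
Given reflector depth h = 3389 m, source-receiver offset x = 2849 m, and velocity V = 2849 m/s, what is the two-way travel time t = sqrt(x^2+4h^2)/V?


x^2 + 4h^2 = 2849^2 + 4*3389^2 = 8116801 + 45941284 = 54058085
sqrt(54058085) = 7352.4203
t = 7352.4203 / 2849 = 2.5807 s

2.5807


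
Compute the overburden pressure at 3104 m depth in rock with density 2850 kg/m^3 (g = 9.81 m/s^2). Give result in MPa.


P = rho * g * z / 1e6
= 2850 * 9.81 * 3104 / 1e6
= 86783184.0 / 1e6
= 86.7832 MPa

86.7832


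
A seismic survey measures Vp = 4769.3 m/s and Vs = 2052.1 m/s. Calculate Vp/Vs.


Vp/Vs = 4769.3 / 2052.1
= 2.3241

2.3241


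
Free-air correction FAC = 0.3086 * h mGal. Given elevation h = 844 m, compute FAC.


FAC = 0.3086 * h
= 0.3086 * 844
= 260.4584 mGal

260.4584


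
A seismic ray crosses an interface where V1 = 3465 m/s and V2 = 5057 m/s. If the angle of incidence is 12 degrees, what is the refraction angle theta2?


sin(theta1) = sin(12 deg) = 0.207912
sin(theta2) = V2/V1 * sin(theta1) = 5057/3465 * 0.207912 = 0.303437
theta2 = arcsin(0.303437) = 17.6642 degrees

17.6642


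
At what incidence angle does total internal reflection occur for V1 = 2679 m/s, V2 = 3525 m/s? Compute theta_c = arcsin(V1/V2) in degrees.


V1/V2 = 2679/3525 = 0.76
theta_c = arcsin(0.76) = 49.4642 degrees

49.4642


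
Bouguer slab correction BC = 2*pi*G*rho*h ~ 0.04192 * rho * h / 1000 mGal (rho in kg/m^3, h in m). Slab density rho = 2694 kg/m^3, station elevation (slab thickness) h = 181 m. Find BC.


BC = 0.04192 * rho * h / 1000
= 0.04192 * 2694 * 181 / 1000
= 20.4408 mGal

20.4408


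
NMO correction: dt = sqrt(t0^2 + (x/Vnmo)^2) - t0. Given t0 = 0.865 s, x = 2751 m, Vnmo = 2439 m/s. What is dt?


x/Vnmo = 2751/2439 = 1.127921
(x/Vnmo)^2 = 1.272206
t0^2 = 0.748225
sqrt(0.748225 + 1.272206) = 1.421419
dt = 1.421419 - 0.865 = 0.556419

0.556419


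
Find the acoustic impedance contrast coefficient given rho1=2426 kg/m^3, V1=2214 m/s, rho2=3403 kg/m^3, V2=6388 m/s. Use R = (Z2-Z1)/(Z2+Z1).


Z1 = 2426 * 2214 = 5371164
Z2 = 3403 * 6388 = 21738364
R = (21738364 - 5371164) / (21738364 + 5371164) = 16367200 / 27109528 = 0.6037

0.6037


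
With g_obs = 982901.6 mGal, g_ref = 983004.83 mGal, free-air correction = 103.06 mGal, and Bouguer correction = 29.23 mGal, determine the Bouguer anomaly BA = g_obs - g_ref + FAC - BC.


BA = g_obs - g_ref + FAC - BC
= 982901.6 - 983004.83 + 103.06 - 29.23
= -29.4 mGal

-29.4


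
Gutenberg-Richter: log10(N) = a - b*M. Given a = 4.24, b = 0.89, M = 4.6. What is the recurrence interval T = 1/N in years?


log10(N) = 4.24 - 0.89*4.6 = 0.146
N = 10^0.146 = 1.399587
T = 1/N = 1/1.399587 = 0.7145 years

0.7145


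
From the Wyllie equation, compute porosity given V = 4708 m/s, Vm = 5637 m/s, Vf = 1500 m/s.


1/V - 1/Vm = 1/4708 - 1/5637 = 3.501e-05
1/Vf - 1/Vm = 1/1500 - 1/5637 = 0.00048927
phi = 3.501e-05 / 0.00048927 = 0.0715

0.0715


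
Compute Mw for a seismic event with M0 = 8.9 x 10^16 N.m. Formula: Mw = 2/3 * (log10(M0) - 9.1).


log10(M0) = log10(8.9 x 10^16) = 16.9494
Mw = 2/3 * (16.9494 - 9.1)
= 2/3 * 7.8494
= 5.23

5.23


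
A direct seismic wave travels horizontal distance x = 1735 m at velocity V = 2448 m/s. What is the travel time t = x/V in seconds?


t = x / V
= 1735 / 2448
= 0.7087 s

0.7087


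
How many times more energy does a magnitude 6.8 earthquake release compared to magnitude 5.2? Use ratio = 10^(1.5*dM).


M2 - M1 = 6.8 - 5.2 = 1.6
1.5 * 1.6 = 2.4
ratio = 10^2.4 = 251.19

251.19


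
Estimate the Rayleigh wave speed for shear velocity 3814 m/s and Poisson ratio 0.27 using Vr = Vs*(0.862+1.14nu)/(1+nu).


Numerator factor = 0.862 + 1.14*0.27 = 1.1698
Denominator = 1 + 0.27 = 1.27
Vr = 3814 * 1.1698 / 1.27 = 3513.08 m/s

3513.08


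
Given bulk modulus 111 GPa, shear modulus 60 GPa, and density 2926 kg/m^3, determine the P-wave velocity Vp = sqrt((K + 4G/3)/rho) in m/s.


First compute the effective modulus:
K + 4G/3 = 111e9 + 4*60e9/3 = 191000000000.0 Pa
Then divide by density:
191000000000.0 / 2926 = 65276828.4347 Pa/(kg/m^3)
Take the square root:
Vp = sqrt(65276828.4347) = 8079.41 m/s

8079.41


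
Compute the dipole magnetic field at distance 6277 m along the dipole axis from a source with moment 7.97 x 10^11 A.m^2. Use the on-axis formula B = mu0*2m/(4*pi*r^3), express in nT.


m = 7.97 x 10^11 = 797000000000 A.m^2
2m = 1594000000000 A.m^2
r^3 = 6277^3 = 247318375933
B = (4pi*10^-7) * 1594000000000 / (4*pi * 247318375933) * 1e9
= 2003079.475929 / 3107894371715.49 * 1e9
= 644.5134 nT

644.5134


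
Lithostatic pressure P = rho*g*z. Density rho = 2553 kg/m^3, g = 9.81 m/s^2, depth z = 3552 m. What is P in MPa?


P = rho * g * z / 1e6
= 2553 * 9.81 * 3552 / 1e6
= 88959591.36 / 1e6
= 88.9596 MPa

88.9596


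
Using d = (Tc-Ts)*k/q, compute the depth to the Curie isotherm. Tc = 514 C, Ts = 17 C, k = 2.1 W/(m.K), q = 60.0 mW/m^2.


T_Curie - T_surf = 514 - 17 = 497 C
Convert q to W/m^2: 60.0 mW/m^2 = 0.06 W/m^2
d = 497 * 2.1 / 0.06 = 17395.0 m

17395.0


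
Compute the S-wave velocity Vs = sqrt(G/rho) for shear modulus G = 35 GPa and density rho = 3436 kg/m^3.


Convert G to Pa: G = 35e9 Pa
Compute G/rho = 35e9 / 3436 = 10186263.0966
Vs = sqrt(10186263.0966) = 3191.59 m/s

3191.59


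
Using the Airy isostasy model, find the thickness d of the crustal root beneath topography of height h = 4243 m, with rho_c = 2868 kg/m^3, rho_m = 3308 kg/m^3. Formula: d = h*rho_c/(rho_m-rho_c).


rho_m - rho_c = 3308 - 2868 = 440
d = 4243 * 2868 / 440
= 12168924 / 440
= 27656.65 m

27656.65


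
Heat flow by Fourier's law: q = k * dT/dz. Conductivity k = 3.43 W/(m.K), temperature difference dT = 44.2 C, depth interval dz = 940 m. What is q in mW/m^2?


q = k * dT / dz * 1000
= 3.43 * 44.2 / 940 * 1000
= 0.161283 * 1000
= 161.283 mW/m^2

161.283


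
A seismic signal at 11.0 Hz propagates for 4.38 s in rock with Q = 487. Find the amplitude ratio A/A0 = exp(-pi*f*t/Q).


pi*f*t/Q = pi*11.0*4.38/487 = 0.310805
A/A0 = exp(-0.310805) = 0.732857

0.732857


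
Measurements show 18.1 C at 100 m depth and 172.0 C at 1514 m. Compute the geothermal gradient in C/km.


dT = 172.0 - 18.1 = 153.9 C
dz = 1514 - 100 = 1414 m
gradient = dT/dz * 1000 = 153.9/1414 * 1000 = 108.8402 C/km

108.8402


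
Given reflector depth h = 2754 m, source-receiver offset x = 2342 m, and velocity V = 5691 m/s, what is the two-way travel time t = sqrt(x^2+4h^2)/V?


x^2 + 4h^2 = 2342^2 + 4*2754^2 = 5484964 + 30338064 = 35823028
sqrt(35823028) = 5985.2342
t = 5985.2342 / 5691 = 1.0517 s

1.0517


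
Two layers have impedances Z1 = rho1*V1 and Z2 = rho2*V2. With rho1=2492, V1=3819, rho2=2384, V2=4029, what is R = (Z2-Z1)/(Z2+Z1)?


Z1 = 2492 * 3819 = 9516948
Z2 = 2384 * 4029 = 9605136
R = (9605136 - 9516948) / (9605136 + 9516948) = 88188 / 19122084 = 0.0046

0.0046


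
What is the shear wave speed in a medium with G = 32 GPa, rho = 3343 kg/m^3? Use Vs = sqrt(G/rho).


Convert G to Pa: G = 32e9 Pa
Compute G/rho = 32e9 / 3343 = 9572240.5025
Vs = sqrt(9572240.5025) = 3093.9 m/s

3093.9


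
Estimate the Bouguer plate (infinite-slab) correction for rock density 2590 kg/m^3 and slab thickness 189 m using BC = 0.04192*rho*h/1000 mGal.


BC = 0.04192 * rho * h / 1000
= 0.04192 * 2590 * 189 / 1000
= 20.5203 mGal

20.5203


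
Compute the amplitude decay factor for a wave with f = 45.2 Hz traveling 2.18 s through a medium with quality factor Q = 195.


pi*f*t/Q = pi*45.2*2.18/195 = 1.587487
A/A0 = exp(-1.587487) = 0.204439

0.204439


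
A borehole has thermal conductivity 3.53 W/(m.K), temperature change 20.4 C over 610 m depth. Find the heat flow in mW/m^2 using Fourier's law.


q = k * dT / dz * 1000
= 3.53 * 20.4 / 610 * 1000
= 0.118052 * 1000
= 118.0525 mW/m^2

118.0525


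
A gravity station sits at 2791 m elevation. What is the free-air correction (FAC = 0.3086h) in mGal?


FAC = 0.3086 * h
= 0.3086 * 2791
= 861.3026 mGal

861.3026


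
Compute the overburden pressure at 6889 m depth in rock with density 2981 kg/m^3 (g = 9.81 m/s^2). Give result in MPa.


P = rho * g * z / 1e6
= 2981 * 9.81 * 6889 / 1e6
= 201459229.29 / 1e6
= 201.4592 MPa

201.4592


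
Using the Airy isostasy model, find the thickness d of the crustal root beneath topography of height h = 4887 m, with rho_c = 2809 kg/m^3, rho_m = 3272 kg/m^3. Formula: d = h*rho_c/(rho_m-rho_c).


rho_m - rho_c = 3272 - 2809 = 463
d = 4887 * 2809 / 463
= 13727583 / 463
= 29649.21 m

29649.21


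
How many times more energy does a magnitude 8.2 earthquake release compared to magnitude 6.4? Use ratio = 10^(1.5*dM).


M2 - M1 = 8.2 - 6.4 = 1.8
1.5 * 1.8 = 2.7
ratio = 10^2.7 = 501.19

501.19


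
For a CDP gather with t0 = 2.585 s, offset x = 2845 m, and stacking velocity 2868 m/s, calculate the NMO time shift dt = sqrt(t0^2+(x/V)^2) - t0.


x/Vnmo = 2845/2868 = 0.99198
(x/Vnmo)^2 = 0.984025
t0^2 = 6.682225
sqrt(6.682225 + 0.984025) = 2.768799
dt = 2.768799 - 2.585 = 0.183799

0.183799


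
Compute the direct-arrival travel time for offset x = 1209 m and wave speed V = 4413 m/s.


t = x / V
= 1209 / 4413
= 0.274 s

0.274


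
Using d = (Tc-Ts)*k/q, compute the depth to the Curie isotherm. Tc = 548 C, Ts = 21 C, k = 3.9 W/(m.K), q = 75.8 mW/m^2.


T_Curie - T_surf = 548 - 21 = 527 C
Convert q to W/m^2: 75.8 mW/m^2 = 0.0758 W/m^2
d = 527 * 3.9 / 0.0758 = 27114.78 m

27114.78


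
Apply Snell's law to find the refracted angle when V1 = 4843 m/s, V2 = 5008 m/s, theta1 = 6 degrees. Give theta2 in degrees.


sin(theta1) = sin(6 deg) = 0.104528
sin(theta2) = V2/V1 * sin(theta1) = 5008/4843 * 0.104528 = 0.10809
theta2 = arcsin(0.10809) = 6.2052 degrees

6.2052


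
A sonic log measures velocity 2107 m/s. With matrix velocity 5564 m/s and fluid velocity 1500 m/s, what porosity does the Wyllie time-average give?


1/V - 1/Vm = 1/2107 - 1/5564 = 0.00029488
1/Vf - 1/Vm = 1/1500 - 1/5564 = 0.00048694
phi = 0.00029488 / 0.00048694 = 0.6056

0.6056


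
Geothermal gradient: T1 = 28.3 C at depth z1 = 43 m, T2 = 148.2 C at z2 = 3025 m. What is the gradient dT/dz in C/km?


dT = 148.2 - 28.3 = 119.9 C
dz = 3025 - 43 = 2982 m
gradient = dT/dz * 1000 = 119.9/2982 * 1000 = 40.2079 C/km

40.2079


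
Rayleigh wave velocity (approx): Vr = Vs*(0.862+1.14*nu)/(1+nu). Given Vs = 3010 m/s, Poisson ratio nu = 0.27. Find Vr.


Numerator factor = 0.862 + 1.14*0.27 = 1.1698
Denominator = 1 + 0.27 = 1.27
Vr = 3010 * 1.1698 / 1.27 = 2772.52 m/s

2772.52


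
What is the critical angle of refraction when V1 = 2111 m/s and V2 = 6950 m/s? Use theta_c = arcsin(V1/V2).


V1/V2 = 2111/6950 = 0.303741
theta_c = arcsin(0.303741) = 17.6824 degrees

17.6824


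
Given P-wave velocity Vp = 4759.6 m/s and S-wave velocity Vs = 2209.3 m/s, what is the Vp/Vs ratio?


Vp/Vs = 4759.6 / 2209.3
= 2.1543

2.1543


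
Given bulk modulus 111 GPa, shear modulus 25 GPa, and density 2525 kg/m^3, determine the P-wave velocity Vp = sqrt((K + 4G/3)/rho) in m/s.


First compute the effective modulus:
K + 4G/3 = 111e9 + 4*25e9/3 = 144333333333.33 Pa
Then divide by density:
144333333333.33 / 2525 = 57161716.1716 Pa/(kg/m^3)
Take the square root:
Vp = sqrt(57161716.1716) = 7560.54 m/s

7560.54


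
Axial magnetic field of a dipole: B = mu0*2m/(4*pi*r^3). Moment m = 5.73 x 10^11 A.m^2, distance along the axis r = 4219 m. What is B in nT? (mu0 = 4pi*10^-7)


m = 5.73 x 10^11 = 573000000000 A.m^2
2m = 1146000000000 A.m^2
r^3 = 4219^3 = 75098035459
B = (4pi*10^-7) * 1146000000000 / (4*pi * 75098035459) * 1e9
= 1440106.072406 / 943709745988.08 * 1e9
= 1526.0053 nT

1526.0053


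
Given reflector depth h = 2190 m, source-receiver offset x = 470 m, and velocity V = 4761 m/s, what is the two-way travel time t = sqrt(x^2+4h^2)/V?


x^2 + 4h^2 = 470^2 + 4*2190^2 = 220900 + 19184400 = 19405300
sqrt(19405300) = 4405.1447
t = 4405.1447 / 4761 = 0.9253 s

0.9253


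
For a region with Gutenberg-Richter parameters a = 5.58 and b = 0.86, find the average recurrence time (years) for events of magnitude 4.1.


log10(N) = 5.58 - 0.86*4.1 = 2.054
N = 10^2.054 = 113.240036
T = 1/N = 1/113.240036 = 0.0088 years

0.0088


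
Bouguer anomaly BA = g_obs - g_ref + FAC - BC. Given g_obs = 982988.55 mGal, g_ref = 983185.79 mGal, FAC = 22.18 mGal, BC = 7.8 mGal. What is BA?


BA = g_obs - g_ref + FAC - BC
= 982988.55 - 983185.79 + 22.18 - 7.8
= -182.86 mGal

-182.86


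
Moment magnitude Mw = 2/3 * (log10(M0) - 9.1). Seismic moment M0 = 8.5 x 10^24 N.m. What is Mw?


log10(M0) = log10(8.5 x 10^24) = 24.9294
Mw = 2/3 * (24.9294 - 9.1)
= 2/3 * 15.8294
= 10.55

10.55


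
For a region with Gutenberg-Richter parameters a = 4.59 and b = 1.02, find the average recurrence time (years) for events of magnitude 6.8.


log10(N) = 4.59 - 1.02*6.8 = -2.346
N = 10^-2.346 = 0.004508
T = 1/N = 1/0.004508 = 221.8196 years

221.8196


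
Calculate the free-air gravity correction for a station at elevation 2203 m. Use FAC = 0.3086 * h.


FAC = 0.3086 * h
= 0.3086 * 2203
= 679.8458 mGal

679.8458


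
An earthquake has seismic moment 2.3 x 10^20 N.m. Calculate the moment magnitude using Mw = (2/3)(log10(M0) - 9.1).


log10(M0) = log10(2.3 x 10^20) = 20.3617
Mw = 2/3 * (20.3617 - 9.1)
= 2/3 * 11.2617
= 7.51

7.51


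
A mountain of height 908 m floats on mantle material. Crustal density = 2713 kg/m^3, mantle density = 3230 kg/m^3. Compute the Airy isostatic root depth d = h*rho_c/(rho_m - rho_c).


rho_m - rho_c = 3230 - 2713 = 517
d = 908 * 2713 / 517
= 2463404 / 517
= 4764.8 m

4764.8


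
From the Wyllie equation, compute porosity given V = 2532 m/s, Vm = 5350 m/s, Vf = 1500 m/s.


1/V - 1/Vm = 1/2532 - 1/5350 = 0.00020803
1/Vf - 1/Vm = 1/1500 - 1/5350 = 0.00047975
phi = 0.00020803 / 0.00047975 = 0.4336

0.4336


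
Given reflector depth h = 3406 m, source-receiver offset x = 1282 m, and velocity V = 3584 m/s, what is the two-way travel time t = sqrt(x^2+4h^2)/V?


x^2 + 4h^2 = 1282^2 + 4*3406^2 = 1643524 + 46403344 = 48046868
sqrt(48046868) = 6931.5848
t = 6931.5848 / 3584 = 1.934 s

1.934


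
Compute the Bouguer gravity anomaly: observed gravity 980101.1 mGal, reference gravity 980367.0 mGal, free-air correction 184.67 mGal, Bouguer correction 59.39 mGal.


BA = g_obs - g_ref + FAC - BC
= 980101.1 - 980367.0 + 184.67 - 59.39
= -140.62 mGal

-140.62


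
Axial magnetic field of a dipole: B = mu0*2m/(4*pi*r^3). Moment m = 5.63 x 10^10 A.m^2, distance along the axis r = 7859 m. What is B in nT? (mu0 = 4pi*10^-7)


m = 5.63 x 10^10 = 56300000000 A.m^2
2m = 112600000000 A.m^2
r^3 = 7859^3 = 485402340779
B = (4pi*10^-7) * 112600000000 / (4*pi * 485402340779) * 1e9
= 141497.333118 / 6099745711306.38 * 1e9
= 23.1973 nT

23.1973


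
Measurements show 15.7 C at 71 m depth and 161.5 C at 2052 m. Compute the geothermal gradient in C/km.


dT = 161.5 - 15.7 = 145.8 C
dz = 2052 - 71 = 1981 m
gradient = dT/dz * 1000 = 145.8/1981 * 1000 = 73.5992 C/km

73.5992


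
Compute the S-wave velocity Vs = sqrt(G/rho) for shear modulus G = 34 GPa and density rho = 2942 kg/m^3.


Convert G to Pa: G = 34e9 Pa
Compute G/rho = 34e9 / 2942 = 11556764.1061
Vs = sqrt(11556764.1061) = 3399.52 m/s

3399.52


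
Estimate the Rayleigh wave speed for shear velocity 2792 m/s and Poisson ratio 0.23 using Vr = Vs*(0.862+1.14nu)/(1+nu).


Numerator factor = 0.862 + 1.14*0.23 = 1.1242
Denominator = 1 + 0.23 = 1.23
Vr = 2792 * 1.1242 / 1.23 = 2551.84 m/s

2551.84


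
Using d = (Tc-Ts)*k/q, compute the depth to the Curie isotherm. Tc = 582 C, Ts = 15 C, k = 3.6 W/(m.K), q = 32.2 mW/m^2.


T_Curie - T_surf = 582 - 15 = 567 C
Convert q to W/m^2: 32.2 mW/m^2 = 0.0322 W/m^2
d = 567 * 3.6 / 0.0322 = 63391.3 m

63391.3


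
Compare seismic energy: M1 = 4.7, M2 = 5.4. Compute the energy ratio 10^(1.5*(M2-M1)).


M2 - M1 = 5.4 - 4.7 = 0.7
1.5 * 0.7 = 1.05
ratio = 10^1.05 = 11.22

11.22


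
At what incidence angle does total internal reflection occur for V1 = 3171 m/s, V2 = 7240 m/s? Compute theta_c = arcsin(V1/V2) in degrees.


V1/V2 = 3171/7240 = 0.437983
theta_c = arcsin(0.437983) = 25.9753 degrees

25.9753


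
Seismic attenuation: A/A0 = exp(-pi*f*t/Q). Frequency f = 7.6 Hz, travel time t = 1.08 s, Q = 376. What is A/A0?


pi*f*t/Q = pi*7.6*1.08/376 = 0.06858
A/A0 = exp(-0.06858) = 0.933718

0.933718


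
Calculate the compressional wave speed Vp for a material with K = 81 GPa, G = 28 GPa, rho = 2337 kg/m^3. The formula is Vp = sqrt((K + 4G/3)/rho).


First compute the effective modulus:
K + 4G/3 = 81e9 + 4*28e9/3 = 118333333333.33 Pa
Then divide by density:
118333333333.33 / 2337 = 50634716.8735 Pa/(kg/m^3)
Take the square root:
Vp = sqrt(50634716.8735) = 7115.81 m/s

7115.81


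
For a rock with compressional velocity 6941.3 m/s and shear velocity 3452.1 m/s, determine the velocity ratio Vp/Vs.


Vp/Vs = 6941.3 / 3452.1
= 2.0107

2.0107


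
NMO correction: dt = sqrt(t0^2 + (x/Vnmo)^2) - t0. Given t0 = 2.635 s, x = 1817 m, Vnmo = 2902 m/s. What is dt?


x/Vnmo = 1817/2902 = 0.62612
(x/Vnmo)^2 = 0.392026
t0^2 = 6.943225
sqrt(6.943225 + 0.392026) = 2.708367
dt = 2.708367 - 2.635 = 0.073367

0.073367


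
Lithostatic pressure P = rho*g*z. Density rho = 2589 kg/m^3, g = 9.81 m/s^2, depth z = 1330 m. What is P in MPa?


P = rho * g * z / 1e6
= 2589 * 9.81 * 1330 / 1e6
= 33779459.7 / 1e6
= 33.7795 MPa

33.7795


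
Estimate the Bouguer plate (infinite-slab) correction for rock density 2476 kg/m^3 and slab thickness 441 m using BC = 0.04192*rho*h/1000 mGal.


BC = 0.04192 * rho * h / 1000
= 0.04192 * 2476 * 441 / 1000
= 45.7731 mGal

45.7731


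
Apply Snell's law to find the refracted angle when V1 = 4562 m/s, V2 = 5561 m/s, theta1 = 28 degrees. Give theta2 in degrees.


sin(theta1) = sin(28 deg) = 0.469472
sin(theta2) = V2/V1 * sin(theta1) = 5561/4562 * 0.469472 = 0.572278
theta2 = arcsin(0.572278) = 34.9092 degrees

34.9092


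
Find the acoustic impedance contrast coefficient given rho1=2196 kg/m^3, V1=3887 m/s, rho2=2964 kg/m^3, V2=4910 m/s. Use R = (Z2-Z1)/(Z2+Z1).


Z1 = 2196 * 3887 = 8535852
Z2 = 2964 * 4910 = 14553240
R = (14553240 - 8535852) / (14553240 + 8535852) = 6017388 / 23089092 = 0.2606

0.2606


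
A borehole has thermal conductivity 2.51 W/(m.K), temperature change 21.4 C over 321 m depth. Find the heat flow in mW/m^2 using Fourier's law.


q = k * dT / dz * 1000
= 2.51 * 21.4 / 321 * 1000
= 0.167333 * 1000
= 167.3333 mW/m^2

167.3333


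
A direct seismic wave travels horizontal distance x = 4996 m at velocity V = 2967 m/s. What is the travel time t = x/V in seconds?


t = x / V
= 4996 / 2967
= 1.6839 s

1.6839


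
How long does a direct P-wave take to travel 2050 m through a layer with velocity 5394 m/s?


t = x / V
= 2050 / 5394
= 0.3801 s

0.3801


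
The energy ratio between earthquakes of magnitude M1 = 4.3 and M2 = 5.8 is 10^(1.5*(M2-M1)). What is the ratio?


M2 - M1 = 5.8 - 4.3 = 1.5
1.5 * 1.5 = 2.25
ratio = 10^2.25 = 177.83

177.83


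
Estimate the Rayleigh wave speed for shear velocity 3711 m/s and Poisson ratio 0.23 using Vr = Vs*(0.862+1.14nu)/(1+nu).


Numerator factor = 0.862 + 1.14*0.23 = 1.1242
Denominator = 1 + 0.23 = 1.23
Vr = 3711 * 1.1242 / 1.23 = 3391.79 m/s

3391.79


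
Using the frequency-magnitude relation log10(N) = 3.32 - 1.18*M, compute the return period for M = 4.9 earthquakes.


log10(N) = 3.32 - 1.18*4.9 = -2.462
N = 10^-2.462 = 0.003451
T = 1/N = 1/0.003451 = 289.7344 years

289.7344


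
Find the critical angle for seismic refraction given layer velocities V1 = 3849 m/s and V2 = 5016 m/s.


V1/V2 = 3849/5016 = 0.767344
theta_c = arcsin(0.767344) = 50.116 degrees

50.116


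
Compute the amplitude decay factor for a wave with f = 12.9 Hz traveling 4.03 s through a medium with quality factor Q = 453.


pi*f*t/Q = pi*12.9*4.03/453 = 0.360534
A/A0 = exp(-0.360534) = 0.697304

0.697304


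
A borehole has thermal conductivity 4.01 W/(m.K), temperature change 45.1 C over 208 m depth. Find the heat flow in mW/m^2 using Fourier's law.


q = k * dT / dz * 1000
= 4.01 * 45.1 / 208 * 1000
= 0.869476 * 1000
= 869.476 mW/m^2

869.476


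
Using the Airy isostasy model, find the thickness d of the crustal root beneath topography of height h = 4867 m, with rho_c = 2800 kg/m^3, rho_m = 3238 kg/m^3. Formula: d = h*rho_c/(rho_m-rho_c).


rho_m - rho_c = 3238 - 2800 = 438
d = 4867 * 2800 / 438
= 13627600 / 438
= 31113.24 m

31113.24


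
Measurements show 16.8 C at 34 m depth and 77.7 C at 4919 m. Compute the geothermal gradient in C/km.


dT = 77.7 - 16.8 = 60.9 C
dz = 4919 - 34 = 4885 m
gradient = dT/dz * 1000 = 60.9/4885 * 1000 = 12.4667 C/km

12.4667


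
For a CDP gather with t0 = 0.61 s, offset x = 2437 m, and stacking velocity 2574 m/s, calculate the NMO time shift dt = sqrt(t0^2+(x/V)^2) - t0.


x/Vnmo = 2437/2574 = 0.946775
(x/Vnmo)^2 = 0.896384
t0^2 = 0.3721
sqrt(0.3721 + 0.896384) = 1.12627
dt = 1.12627 - 0.61 = 0.51627

0.51627


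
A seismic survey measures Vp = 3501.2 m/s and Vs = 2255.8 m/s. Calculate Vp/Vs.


Vp/Vs = 3501.2 / 2255.8
= 1.5521

1.5521


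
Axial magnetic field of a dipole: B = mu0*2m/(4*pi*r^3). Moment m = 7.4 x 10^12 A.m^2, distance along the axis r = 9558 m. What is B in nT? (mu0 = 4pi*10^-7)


m = 7.4 x 10^12 = 7400000000000 A.m^2
2m = 14800000000000 A.m^2
r^3 = 9558^3 = 873174569112
B = (4pi*10^-7) * 14800000000000 / (4*pi * 873174569112) * 1e9
= 18598228.509252 / 10972635246494.77 * 1e9
= 1694.9646 nT

1694.9646


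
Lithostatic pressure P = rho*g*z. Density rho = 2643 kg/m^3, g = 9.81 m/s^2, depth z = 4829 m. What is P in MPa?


P = rho * g * z / 1e6
= 2643 * 9.81 * 4829 / 1e6
= 125205491.07 / 1e6
= 125.2055 MPa

125.2055


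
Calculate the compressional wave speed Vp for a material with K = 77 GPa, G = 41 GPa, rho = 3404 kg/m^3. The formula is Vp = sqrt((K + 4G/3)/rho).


First compute the effective modulus:
K + 4G/3 = 77e9 + 4*41e9/3 = 131666666666.67 Pa
Then divide by density:
131666666666.67 / 3404 = 38679984.3322 Pa/(kg/m^3)
Take the square root:
Vp = sqrt(38679984.3322) = 6219.32 m/s

6219.32


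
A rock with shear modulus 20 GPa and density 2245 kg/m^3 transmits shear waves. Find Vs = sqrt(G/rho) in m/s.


Convert G to Pa: G = 20e9 Pa
Compute G/rho = 20e9 / 2245 = 8908685.9688
Vs = sqrt(8908685.9688) = 2984.74 m/s

2984.74


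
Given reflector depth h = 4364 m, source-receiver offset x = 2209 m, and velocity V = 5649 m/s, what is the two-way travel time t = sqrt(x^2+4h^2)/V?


x^2 + 4h^2 = 2209^2 + 4*4364^2 = 4879681 + 76177984 = 81057665
sqrt(81057665) = 9003.203
t = 9003.203 / 5649 = 1.5938 s

1.5938


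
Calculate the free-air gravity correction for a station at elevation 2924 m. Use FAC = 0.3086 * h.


FAC = 0.3086 * h
= 0.3086 * 2924
= 902.3464 mGal

902.3464


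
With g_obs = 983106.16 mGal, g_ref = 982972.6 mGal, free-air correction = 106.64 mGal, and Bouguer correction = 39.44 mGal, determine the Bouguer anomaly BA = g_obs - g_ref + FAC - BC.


BA = g_obs - g_ref + FAC - BC
= 983106.16 - 982972.6 + 106.64 - 39.44
= 200.76 mGal

200.76


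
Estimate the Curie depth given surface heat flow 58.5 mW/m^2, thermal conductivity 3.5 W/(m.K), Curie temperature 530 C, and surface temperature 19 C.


T_Curie - T_surf = 530 - 19 = 511 C
Convert q to W/m^2: 58.5 mW/m^2 = 0.0585 W/m^2
d = 511 * 3.5 / 0.0585 = 30572.65 m

30572.65


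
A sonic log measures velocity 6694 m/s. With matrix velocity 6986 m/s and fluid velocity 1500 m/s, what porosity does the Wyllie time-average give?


1/V - 1/Vm = 1/6694 - 1/6986 = 6.24e-06
1/Vf - 1/Vm = 1/1500 - 1/6986 = 0.00052352
phi = 6.24e-06 / 0.00052352 = 0.0119

0.0119


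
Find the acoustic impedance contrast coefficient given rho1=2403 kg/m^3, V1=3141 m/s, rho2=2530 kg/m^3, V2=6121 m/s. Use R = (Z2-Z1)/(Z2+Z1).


Z1 = 2403 * 3141 = 7547823
Z2 = 2530 * 6121 = 15486130
R = (15486130 - 7547823) / (15486130 + 7547823) = 7938307 / 23033953 = 0.3446

0.3446


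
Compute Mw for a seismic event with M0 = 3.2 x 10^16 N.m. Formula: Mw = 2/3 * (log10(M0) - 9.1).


log10(M0) = log10(3.2 x 10^16) = 16.5051
Mw = 2/3 * (16.5051 - 9.1)
= 2/3 * 7.4051
= 4.94

4.94


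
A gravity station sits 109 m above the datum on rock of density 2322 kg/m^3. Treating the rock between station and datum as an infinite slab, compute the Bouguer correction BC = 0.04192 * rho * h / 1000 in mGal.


BC = 0.04192 * rho * h / 1000
= 0.04192 * 2322 * 109 / 1000
= 10.6099 mGal

10.6099


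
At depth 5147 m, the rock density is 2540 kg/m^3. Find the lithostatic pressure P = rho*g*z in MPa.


P = rho * g * z / 1e6
= 2540 * 9.81 * 5147 / 1e6
= 128249857.8 / 1e6
= 128.2499 MPa

128.2499


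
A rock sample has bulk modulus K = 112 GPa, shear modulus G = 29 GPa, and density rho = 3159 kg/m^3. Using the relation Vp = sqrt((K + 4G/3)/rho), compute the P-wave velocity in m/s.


First compute the effective modulus:
K + 4G/3 = 112e9 + 4*29e9/3 = 150666666666.67 Pa
Then divide by density:
150666666666.67 / 3159 = 47694418.0648 Pa/(kg/m^3)
Take the square root:
Vp = sqrt(47694418.0648) = 6906.11 m/s

6906.11


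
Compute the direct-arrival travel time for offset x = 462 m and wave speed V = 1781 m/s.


t = x / V
= 462 / 1781
= 0.2594 s

0.2594


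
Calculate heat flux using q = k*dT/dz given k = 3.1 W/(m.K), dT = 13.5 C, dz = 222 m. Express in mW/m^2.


q = k * dT / dz * 1000
= 3.1 * 13.5 / 222 * 1000
= 0.188514 * 1000
= 188.5135 mW/m^2

188.5135


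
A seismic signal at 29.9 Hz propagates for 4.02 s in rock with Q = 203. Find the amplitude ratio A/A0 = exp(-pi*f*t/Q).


pi*f*t/Q = pi*29.9*4.02/203 = 1.860163
A/A0 = exp(-1.860163) = 0.155647

0.155647


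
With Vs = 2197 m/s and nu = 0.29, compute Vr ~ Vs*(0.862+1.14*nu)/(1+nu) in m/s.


Numerator factor = 0.862 + 1.14*0.29 = 1.1926
Denominator = 1 + 0.29 = 1.29
Vr = 2197 * 1.1926 / 1.29 = 2031.12 m/s

2031.12


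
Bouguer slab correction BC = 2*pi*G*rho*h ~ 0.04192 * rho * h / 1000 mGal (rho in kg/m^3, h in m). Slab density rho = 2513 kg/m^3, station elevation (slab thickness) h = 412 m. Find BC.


BC = 0.04192 * rho * h / 1000
= 0.04192 * 2513 * 412 / 1000
= 43.4021 mGal

43.4021


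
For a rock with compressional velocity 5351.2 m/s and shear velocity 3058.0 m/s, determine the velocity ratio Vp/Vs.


Vp/Vs = 5351.2 / 3058.0
= 1.7499

1.7499


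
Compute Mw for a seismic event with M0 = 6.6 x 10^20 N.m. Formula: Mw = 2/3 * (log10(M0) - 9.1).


log10(M0) = log10(6.6 x 10^20) = 20.8195
Mw = 2/3 * (20.8195 - 9.1)
= 2/3 * 11.7195
= 7.81

7.81


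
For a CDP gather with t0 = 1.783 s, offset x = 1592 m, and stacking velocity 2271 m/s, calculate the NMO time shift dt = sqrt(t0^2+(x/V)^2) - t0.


x/Vnmo = 1592/2271 = 0.701013
(x/Vnmo)^2 = 0.491419
t0^2 = 3.179089
sqrt(3.179089 + 0.491419) = 1.915857
dt = 1.915857 - 1.783 = 0.132857

0.132857


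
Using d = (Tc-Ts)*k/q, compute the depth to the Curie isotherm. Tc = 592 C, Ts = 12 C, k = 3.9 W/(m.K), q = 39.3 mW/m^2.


T_Curie - T_surf = 592 - 12 = 580 C
Convert q to W/m^2: 39.3 mW/m^2 = 0.0393 W/m^2
d = 580 * 3.9 / 0.0393 = 57557.25 m

57557.25


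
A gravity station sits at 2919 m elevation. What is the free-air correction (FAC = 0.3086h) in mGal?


FAC = 0.3086 * h
= 0.3086 * 2919
= 900.8034 mGal

900.8034


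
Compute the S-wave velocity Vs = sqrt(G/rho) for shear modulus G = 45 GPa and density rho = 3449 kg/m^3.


Convert G to Pa: G = 45e9 Pa
Compute G/rho = 45e9 / 3449 = 13047260.0754
Vs = sqrt(13047260.0754) = 3612.1 m/s

3612.1


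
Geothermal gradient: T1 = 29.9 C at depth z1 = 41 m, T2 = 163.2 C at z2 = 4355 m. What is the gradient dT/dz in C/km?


dT = 163.2 - 29.9 = 133.3 C
dz = 4355 - 41 = 4314 m
gradient = dT/dz * 1000 = 133.3/4314 * 1000 = 30.8994 C/km

30.8994


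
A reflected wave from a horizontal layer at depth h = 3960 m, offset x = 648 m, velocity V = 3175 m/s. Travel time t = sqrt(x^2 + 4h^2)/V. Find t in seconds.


x^2 + 4h^2 = 648^2 + 4*3960^2 = 419904 + 62726400 = 63146304
sqrt(63146304) = 7946.4649
t = 7946.4649 / 3175 = 2.5028 s

2.5028


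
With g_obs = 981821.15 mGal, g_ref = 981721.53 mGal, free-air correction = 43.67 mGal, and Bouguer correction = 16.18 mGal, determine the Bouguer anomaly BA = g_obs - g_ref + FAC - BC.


BA = g_obs - g_ref + FAC - BC
= 981821.15 - 981721.53 + 43.67 - 16.18
= 127.11 mGal

127.11


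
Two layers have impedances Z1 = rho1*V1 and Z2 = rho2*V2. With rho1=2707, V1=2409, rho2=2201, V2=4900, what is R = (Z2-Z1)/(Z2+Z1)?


Z1 = 2707 * 2409 = 6521163
Z2 = 2201 * 4900 = 10784900
R = (10784900 - 6521163) / (10784900 + 6521163) = 4263737 / 17306063 = 0.2464

0.2464


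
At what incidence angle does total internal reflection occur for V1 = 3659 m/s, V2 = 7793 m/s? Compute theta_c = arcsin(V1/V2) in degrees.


V1/V2 = 3659/7793 = 0.469524
theta_c = arcsin(0.469524) = 28.0034 degrees

28.0034


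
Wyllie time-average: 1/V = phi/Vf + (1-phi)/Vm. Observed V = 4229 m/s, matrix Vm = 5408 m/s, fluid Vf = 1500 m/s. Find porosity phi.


1/V - 1/Vm = 1/4229 - 1/5408 = 5.155e-05
1/Vf - 1/Vm = 1/1500 - 1/5408 = 0.00048176
phi = 5.155e-05 / 0.00048176 = 0.107

0.107


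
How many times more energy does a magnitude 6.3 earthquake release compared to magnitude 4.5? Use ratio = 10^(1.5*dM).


M2 - M1 = 6.3 - 4.5 = 1.8
1.5 * 1.8 = 2.7
ratio = 10^2.7 = 501.19

501.19


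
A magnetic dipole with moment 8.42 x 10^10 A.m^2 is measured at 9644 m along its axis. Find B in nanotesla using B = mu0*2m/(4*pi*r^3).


m = 8.42 x 10^10 = 84200000000 A.m^2
2m = 168400000000 A.m^2
r^3 = 9644^3 = 896956961984
B = (4pi*10^-7) * 168400000000 / (4*pi * 896956961984) * 1e9
= 211617.681146 / 11271493609420.62 * 1e9
= 18.7746 nT

18.7746


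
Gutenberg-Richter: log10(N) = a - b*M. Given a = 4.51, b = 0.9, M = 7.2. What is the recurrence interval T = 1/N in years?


log10(N) = 4.51 - 0.9*7.2 = -1.97
N = 10^-1.97 = 0.010715
T = 1/N = 1/0.010715 = 93.3254 years

93.3254


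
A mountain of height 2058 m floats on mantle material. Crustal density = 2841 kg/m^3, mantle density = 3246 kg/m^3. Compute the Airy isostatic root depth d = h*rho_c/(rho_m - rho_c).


rho_m - rho_c = 3246 - 2841 = 405
d = 2058 * 2841 / 405
= 5846778 / 405
= 14436.49 m

14436.49


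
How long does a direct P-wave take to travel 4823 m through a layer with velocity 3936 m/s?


t = x / V
= 4823 / 3936
= 1.2254 s

1.2254


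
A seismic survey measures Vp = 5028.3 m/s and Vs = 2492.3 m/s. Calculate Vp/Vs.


Vp/Vs = 5028.3 / 2492.3
= 2.0175

2.0175


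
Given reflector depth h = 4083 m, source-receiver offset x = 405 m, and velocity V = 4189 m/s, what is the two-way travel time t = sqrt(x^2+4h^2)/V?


x^2 + 4h^2 = 405^2 + 4*4083^2 = 164025 + 66683556 = 66847581
sqrt(66847581) = 8176.037
t = 8176.037 / 4189 = 1.9518 s

1.9518


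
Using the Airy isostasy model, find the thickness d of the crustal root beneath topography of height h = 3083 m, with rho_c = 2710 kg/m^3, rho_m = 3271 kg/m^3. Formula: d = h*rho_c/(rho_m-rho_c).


rho_m - rho_c = 3271 - 2710 = 561
d = 3083 * 2710 / 561
= 8354930 / 561
= 14892.92 m

14892.92


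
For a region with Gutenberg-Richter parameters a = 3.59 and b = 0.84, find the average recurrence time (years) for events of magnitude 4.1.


log10(N) = 3.59 - 0.84*4.1 = 0.146
N = 10^0.146 = 1.399587
T = 1/N = 1/1.399587 = 0.7145 years

0.7145


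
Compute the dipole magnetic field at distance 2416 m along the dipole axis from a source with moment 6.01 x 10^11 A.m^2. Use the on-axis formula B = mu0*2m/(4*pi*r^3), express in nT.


m = 6.01 x 10^11 = 601000000000 A.m^2
2m = 1202000000000 A.m^2
r^3 = 2416^3 = 14102327296
B = (4pi*10^-7) * 1202000000000 / (4*pi * 14102327296) * 1e9
= 1510477.747846 / 177215071326.53 * 1e9
= 8523.4159 nT

8523.4159


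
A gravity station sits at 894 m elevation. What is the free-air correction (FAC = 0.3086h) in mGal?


FAC = 0.3086 * h
= 0.3086 * 894
= 275.8884 mGal

275.8884


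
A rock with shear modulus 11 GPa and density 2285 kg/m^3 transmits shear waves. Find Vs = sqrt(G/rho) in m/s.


Convert G to Pa: G = 11e9 Pa
Compute G/rho = 11e9 / 2285 = 4814004.3764
Vs = sqrt(4814004.3764) = 2194.08 m/s

2194.08


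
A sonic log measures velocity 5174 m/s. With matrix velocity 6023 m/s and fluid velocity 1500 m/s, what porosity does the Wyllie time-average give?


1/V - 1/Vm = 1/5174 - 1/6023 = 2.724e-05
1/Vf - 1/Vm = 1/1500 - 1/6023 = 0.00050064
phi = 2.724e-05 / 0.00050064 = 0.0544

0.0544


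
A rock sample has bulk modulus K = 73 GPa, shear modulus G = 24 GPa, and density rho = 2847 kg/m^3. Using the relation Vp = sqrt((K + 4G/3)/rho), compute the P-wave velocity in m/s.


First compute the effective modulus:
K + 4G/3 = 73e9 + 4*24e9/3 = 105000000000.0 Pa
Then divide by density:
105000000000.0 / 2847 = 36880927.2919 Pa/(kg/m^3)
Take the square root:
Vp = sqrt(36880927.2919) = 6072.97 m/s

6072.97


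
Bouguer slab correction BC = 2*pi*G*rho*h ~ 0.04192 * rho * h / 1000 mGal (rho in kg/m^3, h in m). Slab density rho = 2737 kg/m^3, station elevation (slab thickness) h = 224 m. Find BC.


BC = 0.04192 * rho * h / 1000
= 0.04192 * 2737 * 224 / 1000
= 25.7006 mGal

25.7006
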